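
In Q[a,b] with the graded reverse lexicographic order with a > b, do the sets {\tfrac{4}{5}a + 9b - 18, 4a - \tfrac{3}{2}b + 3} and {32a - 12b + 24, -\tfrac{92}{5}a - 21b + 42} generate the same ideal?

Yes, the ideals are equal.

Since reduced Gröbner bases are canonical representatives of ideals under a given ordering, it suffices to compute and compare them.
Buchberger on the first generating set:
f_1 = \tfrac{4}{5}a + 9b - 18, LT = a.
f_2 = 4a - \tfrac{3}{2}b + 3, LT = a.

S(f_1,f_2): lcm = a. S = \tfrac{93}{8}b - \tfrac{93}{4}.
  leading term b: no divisor's leading term divides it; move \tfrac{93}{8}b to the remainder.
  leading term 1: no divisor's leading term divides it; move -\tfrac{93}{4} to the remainder.
  remainder \tfrac{93}{8}b - \tfrac{93}{4} ≠ 0; add g_3 = \tfrac{93}{8}b - \tfrac{93}{4} to the basis.

S(f_1,g_3): leading monomials are coprime, so the S-polynomial reduces to 0 (Buchberger's first criterion).
S(f_2,g_3): leading monomials are coprime, so the S-polynomial reduces to 0 (Buchberger's first criterion).
Every S-polynomial of the final basis reduces to 0, so we have a Gröbner basis.
Inter-reduce: drop elements whose leading term is divisible by another's, tail-reduce, and make monic.
Reduced Gröbner basis: {a, b - 2}.

Buchberger on the second generating set:
h_1 = 32a - 12b + 24, LT = a.
h_2 = -\tfrac{92}{5}a - 21b + 42, LT = a.

S(h_1,h_2): lcm = a. S = -\tfrac{279}{184}b + \tfrac{279}{92}.
  leading term b: no divisor's leading term divides it; move -\tfrac{279}{184}b to the remainder.
  leading term 1: no divisor's leading term divides it; move \tfrac{279}{92} to the remainder.
  remainder -\tfrac{279}{184}b + \tfrac{279}{92} ≠ 0; add k_3 = -\tfrac{279}{184}b + \tfrac{279}{92} to the basis.

S(h_1,k_3): leading monomials are coprime, so the S-polynomial reduces to 0 (Buchberger's first criterion).
S(h_2,k_3): leading monomials are coprime, so the S-polynomial reduces to 0 (Buchberger's first criterion).
Every S-polynomial of the final basis reduces to 0, so we have a Gröbner basis.
Inter-reduce: drop elements whose leading term is divisible by another's, tail-reduce, and make monic.
Reduced Gröbner basis: {a, b - 2}.

Same reduced basis, so the two generating sets span the same ideal.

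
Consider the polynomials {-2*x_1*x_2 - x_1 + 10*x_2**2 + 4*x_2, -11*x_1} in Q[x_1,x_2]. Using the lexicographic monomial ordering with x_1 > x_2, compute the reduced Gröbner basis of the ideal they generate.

G = {x_1, x_2**2 + 2/5*x_2}

Buchberger's algorithm terminates because the ascending chain of leading-term ideals stabilizes.

f_1 = -2*x_1*x_2 - x_1 + 10*x_2**2 + 4*x_2, LT = x_1*x_2.
f_2 = -11*x_1, LT = x_1.

S(f_1,f_2): lcm = x_1*x_2. S = 1/2*x_1 - 5*x_2**2 - 2*x_2.
  leading term x_1: subtract (-1/22)·f_2 from 1/2*x_1 - 5*x_2**2 - 2*x_2 → -5*x_2**2 - 2*x_2
  leading term x_2**2: no divisor's leading term divides it; move -5*x_2**2 to the remainder.
  leading term x_2: no divisor's leading term divides it; move -2*x_2 to the remainder.
  remainder -5*x_2**2 - 2*x_2 ≠ 0; add g_3 = -5*x_2**2 - 2*x_2 to the basis.

The other S-polynomials (S(f_1,g_3), S(f_2,g_3)) all reduce to 0 modulo the current basis, so we have a Gröbner basis.
Inter-reduce: drop elements whose leading term is divisible by another's, tail-reduce, and make monic.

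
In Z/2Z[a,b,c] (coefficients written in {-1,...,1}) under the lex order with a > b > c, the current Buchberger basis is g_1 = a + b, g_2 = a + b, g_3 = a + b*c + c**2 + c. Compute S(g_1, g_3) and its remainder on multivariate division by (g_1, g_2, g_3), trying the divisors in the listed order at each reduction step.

S(g_1, g_3) = b*c + b + c**2 + c; remainder on division = b*c + b + c**2 + c.

lcm(LM(g_1), LM(g_3)) = a.
S = (lcm/LT(g_1))·g_1 − (lcm/LT(g_3))·g_3 = b*c + b + c**2 + c.
Reduce S modulo (g_1, g_2, g_3) in that order:
  leading term b*c: no divisor's leading term divides it; move b*c to the remainder.
  leading term b: no divisor's leading term divides it; move b to the remainder.
  leading term c**2: no divisor's leading term divides it; move c**2 to the remainder.
  leading term c: no divisor's leading term divides it; move c to the remainder.
The remainder b*c + b + c**2 + c is nonzero, so it would be added as the next basis element.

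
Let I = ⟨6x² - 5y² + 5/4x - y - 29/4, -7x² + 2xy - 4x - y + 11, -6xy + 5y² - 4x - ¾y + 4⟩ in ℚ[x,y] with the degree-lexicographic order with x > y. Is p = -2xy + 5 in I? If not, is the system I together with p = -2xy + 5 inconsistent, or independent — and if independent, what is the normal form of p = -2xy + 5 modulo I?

First compute the reduced Gröbner basis of I by Buchberger's algorithm.
f_1 = 6x² - 5y² + 5/4x - y - 29/4, LT = x².
f_2 = -7x² + 2xy - 4x - y + 11, LT = x².
f_3 = -6xy + 5y² - 4x - ¾y + 4, LT = xy.

S(f_1,f_2): lcm = x². S = 2/7xy - ⅚y² - 61/168x - 13/42y + 61/168.
  leading term xy: subtract (-1/21)·f_3 from 2/7xy - ⅚y² - 61/168x - 13/42y + 61/168 → -25/42y² - 31/56x - 29/84y + 31/56
  leading term y²: no divisor's leading term divides it; move -25/42y² to the remainder.
  leading term x: no divisor's leading term divides it; move -31/56x to the remainder.
  leading term y: no divisor's leading term divides it; move -29/84y to the remainder.
  leading term 1: no divisor's leading term divides it; move 31/56 to the remainder.
  remainder -25/42y² - 31/56x - 29/84y + 31/56 ≠ 0; add h_4 = -25/42y² - 31/56x - 29/84y + 31/56 to the basis.

S(f_1,f_3): lcm = x²y. S = ⅚xy² - ⅚y³ - ⅔x² + 1/12xy - ⅙y² + ⅔x - 29/24y.
  leading term xy²: subtract (-5/36y)·f_3 from ⅚xy² - ⅚y³ - ⅔x² + 1/12xy - ⅙y² + ⅔x - 29/24y → -5/36y³ - ⅔x² - 17/36xy - 13/48y² + ⅔x - 47/72y
  leading term y³: subtract (7/30y)·h_4 from -5/36y³ - ⅔x² - 17/36xy - 13/48y² + ⅔x - 47/72y → -⅔x² - 247/720xy - 137/720y² + ⅔x - 563/720y
  leading term x²: subtract (-1/9)·f_1 from -⅔x² - 247/720xy - 137/720y² + ⅔x - 563/720y → -247/720xy - 179/240y² + 29/36x - 643/720y - 29/36
  leading term xy: subtract (247/4320)·f_3 from -247/720xy - 179/240y² + 29/36x - 643/720y - 29/36 → -4457/4320y² + 1117/1080x - 4897/5760y - 1117/1080
  leading term y²: subtract (31199/18000)·h_4 from -4457/4320y² + 1117/1080x - 4897/5760y - 1117/1080 → 861301/432000x - 108769/432000y - 861301/432000
  leading term x: no divisor's leading term divides it; move 861301/432000x to the remainder.
  leading term y: no divisor's leading term divides it; move -108769/432000y to the remainder.
  leading term 1: no divisor's leading term divides it; move -861301/432000 to the remainder.
  remainder 861301/432000x - 108769/432000y - 861301/432000 ≠ 0; add h_5 = 861301/432000x - 108769/432000y - 861301/432000 to the basis.

S(f_3,h_4): lcm = xy². S = -⅚y³ - 93/100x² + 13/150xy + ⅛y² + 93/100x - ⅔y.
  leading term y³: subtract (7/5y)·h_4 from -⅚y³ - 93/100x² + 13/150xy + ⅛y² + 93/100x - ⅔y → -93/100x² + 517/600xy + 73/120y² + 93/100x - 173/120y
  leading term x²: subtract (-31/200)·f_1 from -93/100x² + 517/600xy + 73/120y² + 93/100x - 173/120y → 517/600xy - ⅙y² + 899/800x - 479/300y - 899/800
  leading term xy: subtract (-517/3600)·f_3 from 517/600xy - ⅙y² + 899/800x - 479/300y - 899/800 → 397/720y² + 791/1440x - 2727/1600y - 791/1440
  leading term y²: subtract (-2779/3000)·h_4 from 397/720y² + 791/1440x - 2727/1600y - 791/1440 → 2629/72000x - 145741/72000y - 2629/72000
  leading term x: subtract (15774/861301)·h_5 from 2629/72000x - 145741/72000y - 2629/72000 → -695782863/344520400y
  leading term y: no divisor's leading term divides it; move -695782863/344520400y to the remainder.
  remainder -695782863/344520400y ≠ 0; add h_6 = -695782863/344520400y to the basis.

The other S-polynomials (S(f_2,f_3), S(f_1,h_4), S(f_2,h_4), S(f_1,h_5), S(f_2,h_5), S(f_3,h_5), S(h_4,h_5), S(f_1,h_6), S(f_2,h_6), S(f_3,h_6), S(h_4,h_6), S(h_5,h_6)) all reduce to 0 modulo the current basis, so we have a Gröbner basis.
Inter-reduce: drop elements whose leading term is divisible by another's, tail-reduce, and make monic.
Reduced Gröbner basis: {x - 1, y}.
Label its elements g_1 = x - 1, g_2 = y.

Reduce p = -2xy + 5 modulo G:
  leading term xy: subtract (-2y)·g_1 from -2xy + 5 → -2y + 5
  leading term y: subtract (-2)·g_2 from -2y + 5 → 5
  leading term 1: no divisor's leading term divides it; move 5 to the remainder.
  normal form = 5.
The normal form is nonzero, so p ∉ I. Since p minus its normal form lies in I, I + (p) = I + (r) where r = 5; decide whether this ideal is the whole ring.
Here r = 5 is a nonzero constant, hence a unit: 1 ∈ I + (p), the Gröbner basis of I + (p) is {1}, and the enlarged system has no common solution — adjoining p is inconsistent.

The remainder on division by a Gröbner basis is unique — it is the normal form.

Adjoining -2xy + 5 makes the ideal the whole ring: the system is inconsistent.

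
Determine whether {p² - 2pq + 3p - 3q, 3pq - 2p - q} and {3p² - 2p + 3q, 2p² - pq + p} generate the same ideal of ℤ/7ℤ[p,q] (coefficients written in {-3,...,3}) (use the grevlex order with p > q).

No, the ideals differ.

Equality of ideals is decidable: compute both reduced Gröbner bases (unique for the ordering) and check whether they agree.
Buchberger on the first generating set:
f_1 = p² - 2pq + 3p - 3q, LT = p².
f_2 = 3pq - 2p - q, LT = pq.

S(f_1,f_2): lcm = p²q. S = -2pq² + 3p² + pq - 3q².
  reduce S modulo (f_1, f_2):
  remainder q² + p ≠ 0; add g_3 = q² + p to the basis.

The other S-polynomials (S(f_1,g_3), S(f_2,g_3)) all reduce to 0 modulo the current basis, so we have a Gröbner basis.
Inter-reduce: drop elements whose leading term is divisible by another's, tail-reduce, and make monic.
Reduced Gröbner basis: {p² - 3p + q, pq - 3p + 2q, q² + p}.

Buchberger on the second generating set:
h_1 = 3p² - 2p + 3q, LT = p².
h_2 = 2p² - pq + p, LT = p².

S(h_1,h_2): lcm = p². S = -3pq + q.
  reduce S modulo (h_1, h_2):
  remainder -3pq + q ≠ 0; add k_3 = -3pq + q to the basis.

S(h_1,k_3): lcm = p²q. S = 2pq + q².
  reduce S modulo (h_1, h_2, k_3):
  remainder q² + 3q ≠ 0; add k_4 = q² + 3q to the basis.

The other S-polynomials (S(h_2,k_3), S(h_1,k_4), S(h_2,k_4), S(k_3,k_4)) all reduce to 0 modulo the current basis, so we have a Gröbner basis.
Inter-reduce: drop elements whose leading term is divisible by another's, tail-reduce, and make monic.
Reduced Gröbner basis: {p² - 3p + q, pq + 2q, q² + 3q}.

These differ, so the ideals are not equal.
The choice of monomial ordering does not affect the verdict — as long as both bases are computed under the same ordering, their equality decides ideal equality.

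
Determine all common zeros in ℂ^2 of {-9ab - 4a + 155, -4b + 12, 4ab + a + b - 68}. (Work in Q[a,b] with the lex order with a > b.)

{(5, 3)}

Compute a lex Gröbner basis by Buchberger's algorithm.
f_1 = -9ab - 4a + 155, LT = ab.
f_2 = -4b + 12, LT = b.
f_3 = 4ab + a + b - 68, LT = ab.

S(f_1,f_2): lcm = ab. S = 31/9a - 155/9.
  reduce S modulo (f_1, f_2, f_3):
  remainder 31/9a - 155/9 ≠ 0; add h_4 = 31/9a - 155/9 to the basis.

The other S-polynomials (S(f_1,f_3), S(f_2,f_3), S(f_1,h_4), S(f_2,h_4), S(f_3,h_4)) all reduce to 0 modulo the current basis, so we have a Gröbner basis.
Inter-reduce: drop elements whose leading term is divisible by another's, tail-reduce, and make monic.
Reduced Gröbner basis: {a - 5, b - 3}.

A lex Gröbner basis eliminates variables successively. Here b - 3 depends only on b, with roots {3}; lifting each root through the earlier basis elements recovers the full solutions.
  b = 3: the earlier basis element becomes a - 5 = 0, giving a = 5 — point (5, 3).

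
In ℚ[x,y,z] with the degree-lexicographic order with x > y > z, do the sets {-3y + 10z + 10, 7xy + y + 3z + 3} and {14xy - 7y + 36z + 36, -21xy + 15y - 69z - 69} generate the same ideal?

Equality of ideals is decidable: compute both reduced Gröbner bases (unique for the ordering) and check whether they agree.
Buchberger on the first generating set:
f_1 = -3y + 10z + 10, LT = y.
f_2 = 7xy + y + 3z + 3, LT = xy.

S(f_1,f_2): lcm = xy. S = -10/3xz - 10/3x - 1/7y - 3/7z - 3/7.
  leading term xz: no divisor's leading term divides it; move -10/3xz to the remainder.
  leading term x: no divisor's leading term divides it; move -10/3x to the remainder.
  leading term y: subtract (1/21)·f_1 from -1/7y - 3/7z - 3/7 → -19/21z - 19/21
  leading term z: no divisor's leading term divides it; move -19/21z to the remainder.
  leading term 1: no divisor's leading term divides it; move -19/21 to the remainder.
  remainder -10/3xz - 10/3x - 19/21z - 19/21 ≠ 0; add g_3 = -10/3xz - 10/3x - 19/21z - 19/21 to the basis.

The other S-polynomials (S(f_1,g_3), S(f_2,g_3)) all reduce to 0 modulo the current basis, so we have a Gröbner basis.
Inter-reduce: drop elements whose leading term is divisible by another's, tail-reduce, and make monic.
Reduced Gröbner basis: {xz + x + 19/70z + 19/70, y - 10/3z - 10/3}.

Buchberger on the second generating set:
h_1 = 14xy - 7y + 36z + 36, LT = xy.
h_2 = -21xy + 15y - 69z - 69, LT = xy.

S(h_1,h_2): lcm = xy. S = 3/14y - 5/7z - 5/7.
  leading term y: no divisor's leading term divides it; move 3/14y to the remainder.
  leading term z: no divisor's leading term divides it; move -5/7z to the remainder.
  leading term 1: no divisor's leading term divides it; move -5/7 to the remainder.
  remainder 3/14y - 5/7z - 5/7 ≠ 0; add k_3 = 3/14y - 5/7z - 5/7 to the basis.

S(h_1,k_3): lcm = xy. S = 10/3xz + 10/3x - ½y + 18/7z + 18/7.
  leading term xz: no divisor's leading term divides it; move 10/3xz to the remainder.
  leading term x: no divisor's leading term divides it; move 10/3x to the remainder.
  leading term y: subtract (-7/3)·k_3 from -½y + 18/7z + 18/7 → 19/21z + 19/21
  leading term z: no divisor's leading term divides it; move 19/21z to the remainder.
  leading term 1: no divisor's leading term divides it; move 19/21 to the remainder.
  remainder 10/3xz + 10/3x + 19/21z + 19/21 ≠ 0; add k_4 = 10/3xz + 10/3x + 19/21z + 19/21 to the basis.

The other S-polynomials (S(h_2,k_3), S(h_1,k_4), S(h_2,k_4), S(k_3,k_4)) all reduce to 0 modulo the current basis, so we have a Gröbner basis.
Inter-reduce: drop elements whose leading term is divisible by another's, tail-reduce, and make monic.
Reduced Gröbner basis: {xz + x + 19/70z + 19/70, y - 10/3z - 10/3}.

These coincide, so the ideals are equal.
The choice of monomial ordering does not affect the verdict — as long as both bases are computed under the same ordering, their equality decides ideal equality.

Yes, the ideals are equal.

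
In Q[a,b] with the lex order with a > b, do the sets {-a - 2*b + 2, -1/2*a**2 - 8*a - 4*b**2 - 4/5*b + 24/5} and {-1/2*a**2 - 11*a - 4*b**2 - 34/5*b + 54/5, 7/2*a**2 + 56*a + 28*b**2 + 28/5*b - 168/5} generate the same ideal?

For a fixed monomial order, each ideal has a unique reduced Gröbner basis; comparing bases decides equality.
Buchberger on the first generating set:
f_1 = -a - 2*b + 2, LT = a.
f_2 = -1/2*a**2 - 8*a - 4*b**2 - 4/5*b + 24/5, LT = a**2.

S(f_1,f_2): lcm = a**2. S = 2*a*b - 18*a - 8*b**2 - 8/5*b + 48/5.
  leading term a*b: subtract (-2*b)·f_1 from 2*a*b - 18*a - 8*b**2 - 8/5*b + 48/5 → -18*a - 12*b**2 + 12/5*b + 48/5
  leading term a: subtract (18)·f_1 from -18*a - 12*b**2 + 12/5*b + 48/5 → -12*b**2 + 192/5*b - 132/5
  leading term b**2: no divisor's leading term divides it; move -12*b**2 to the remainder.
  leading term b: no divisor's leading term divides it; move 192/5*b to the remainder.
  leading term 1: no divisor's leading term divides it; move -132/5 to the remainder.
  remainder -12*b**2 + 192/5*b - 132/5 ≠ 0; add g_3 = -12*b**2 + 192/5*b - 132/5 to the basis.

The other S-polynomials (S(f_1,g_3), S(f_2,g_3)) all reduce to 0 modulo the current basis, so we have a Gröbner basis.
Inter-reduce: drop elements whose leading term is divisible by another's, tail-reduce, and make monic.
Reduced Gröbner basis: {a + 2*b - 2, b**2 - 16/5*b + 11/5}.

Buchberger on the second generating set:
h_1 = -1/2*a**2 - 11*a - 4*b**2 - 34/5*b + 54/5, LT = a**2.
h_2 = 7/2*a**2 + 56*a + 28*b**2 + 28/5*b - 168/5, LT = a**2.

S(h_1,h_2): lcm = a**2. S = 6*a + 12*b - 12.
  leading term a: no divisor's leading term divides it; move 6*a to the remainder.
  leading term b: no divisor's leading term divides it; move 12*b to the remainder.
  leading term 1: no divisor's leading term divides it; move -12 to the remainder.
  remainder 6*a + 12*b - 12 ≠ 0; add k_3 = 6*a + 12*b - 12 to the basis.

S(h_1,k_3): lcm = a**2. S = -2*a*b + 24*a + 8*b**2 + 68/5*b - 108/5.
  leading term a*b: subtract (-1/3*b)·k_3 from -2*a*b + 24*a + 8*b**2 + 68/5*b - 108/5 → 24*a + 12*b**2 + 48/5*b - 108/5
  leading term a: subtract (4)·k_3 from 24*a + 12*b**2 + 48/5*b - 108/5 → 12*b**2 - 192/5*b + 132/5
  leading term b**2: no divisor's leading term divides it; move 12*b**2 to the remainder.
  leading term b: no divisor's leading term divides it; move -192/5*b to the remainder.
  leading term 1: no divisor's leading term divides it; move 132/5 to the remainder.
  remainder 12*b**2 - 192/5*b + 132/5 ≠ 0; add k_4 = 12*b**2 - 192/5*b + 132/5 to the basis.

The other S-polynomials (S(h_2,k_3), S(h_1,k_4), S(h_2,k_4), S(k_3,k_4)) all reduce to 0 modulo the current basis, so we have a Gröbner basis.
Inter-reduce: drop elements whose leading term is divisible by another's, tail-reduce, and make monic.
Reduced Gröbner basis: {a + 2*b - 2, b**2 - 16/5*b + 11/5}.

Same reduced basis, so the two generating sets span the same ideal.

Yes, the ideals are equal.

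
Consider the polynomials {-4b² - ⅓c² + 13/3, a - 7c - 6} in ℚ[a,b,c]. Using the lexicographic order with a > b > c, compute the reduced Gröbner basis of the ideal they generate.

f_1 = -4b² - ⅓c² + 13/3, LT = b².
f_2 = a - 7c - 6, LT = a.

S(f_1,f_2): leading monomials are coprime, so the S-polynomial reduces to 0 (Buchberger's first criterion).
Every S-polynomial of the final basis reduces to 0, so we have a Gröbner basis.

G = {a - 7c - 6, b² + 1/12c² - 13/12}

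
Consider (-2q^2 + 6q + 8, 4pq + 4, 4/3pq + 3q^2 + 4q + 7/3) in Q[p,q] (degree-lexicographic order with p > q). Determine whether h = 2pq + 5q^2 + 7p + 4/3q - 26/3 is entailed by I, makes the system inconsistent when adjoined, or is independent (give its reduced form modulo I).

2pq + 5q^2 + 7p + 4/3q - 26/3 lies in I (it reduces to 0).

First compute the reduced Gröbner basis of I by Buchberger's algorithm.
f_1 = -2q^2 + 6q + 8, LT = q^2.
f_2 = 4pq + 4, LT = pq.
f_3 = 4/3pq + 3q^2 + 4q + 7/3, LT = pq.

S(f_1,f_2): lcm = pq^2. S = -3pq - 4p - q.
  leading term pq: subtract (-3/4)·f_2 from -3pq - 4p - q → -4p - q + 3
  leading term p: no divisor's leading term divides it; move -4p to the remainder.
  leading term q: no divisor's leading term divides it; move -q to the remainder.
  leading term 1: no divisor's leading term divides it; move 3 to the remainder.
  remainder -4p - q + 3 ≠ 0; add k_4 = -4p - q + 3 to the basis.

S(f_1,f_3): lcm = pq^2. S = -9/4q^3 - 3pq - 3q^2 - 4p - 7/4q.
  leading term q^3: subtract (9/8q)·f_1 from -9/4q^3 - 3pq - 3q^2 - 4p - 7/4q → -3pq - 39/4q^2 - 4p - 43/4q
  leading term pq: subtract (-3/4)·f_2 from -3pq - 39/4q^2 - 4p - 43/4q → -39/4q^2 - 4p - 43/4q + 3
  leading term q^2: subtract (39/8)·f_1 from -39/4q^2 - 4p - 43/4q + 3 → -4p - 40q - 36
  leading term p: subtract (1)·k_4 from -4p - 40q - 36 → -39q - 39
  leading term q: no divisor's leading term divides it; move -39q to the remainder.
  leading term 1: no divisor's leading term divides it; move -39 to the remainder.
  remainder -39q - 39 ≠ 0; add k_5 = -39q - 39 to the basis.

The other S-polynomials (S(f_2,f_3), S(f_1,k_4), S(f_2,k_4), S(f_3,k_4), S(f_1,k_5), S(f_2,k_5), S(f_3,k_5), S(k_4,k_5)) all reduce to 0 modulo the current basis, so we have a Gröbner basis.
Inter-reduce: drop elements whose leading term is divisible by another's, tail-reduce, and make monic.
Reduced Gröbner basis: {p - 1, q + 1}.
Label its elements g_1 = p - 1, g_2 = q + 1.

Reduce h = 2pq + 5q^2 + 7p + 4/3q - 26/3 modulo G:
  leading term pq: subtract (2q)·g_1 from 2pq + 5q^2 + 7p + 4/3q - 26/3 → 5q^2 + 7p + 10/3q - 26/3
  leading term q^2: subtract (5q)·g_2 from 5q^2 + 7p + 10/3q - 26/3 → 7p - 5/3q - 26/3
  leading term p: subtract (7)·g_1 from 7p - 5/3q - 26/3 → -5/3q - 5/3
  leading term q: subtract (-5/3)·g_2 from -5/3q - 5/3 → 0
  normal form = 0.
Since the normal form is 0, h ∈ I.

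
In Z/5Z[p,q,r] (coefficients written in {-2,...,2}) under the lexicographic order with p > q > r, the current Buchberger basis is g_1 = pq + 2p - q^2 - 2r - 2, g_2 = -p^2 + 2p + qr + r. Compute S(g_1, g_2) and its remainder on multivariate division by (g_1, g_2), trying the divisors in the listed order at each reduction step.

S(g_1, g_2) = 2p^2 - pq^2 + 2pq - 2pr - 2p + q^2r + qr; remainder on division = -2pr - p - q^3 + q^2r - q^2 + qr - 2q - 2.

lcm(LM(g_1), LM(g_2)) = p^2q.
S = (lcm/LT(g_1))·g_1 − (lcm/LT(g_2))·g_2 = 2p^2 - pq^2 + 2pq - 2pr - 2p + q^2r + qr.
Reduce S modulo (g_1, g_2) in that order:
  leading term p^2: subtract (-2)·g_2 from 2p^2 - pq^2 + 2pq - 2pr - 2p + q^2r + qr → -pq^2 + 2pq - 2pr + 2p + q^2r - 2qr + 2r
  leading term pq^2: subtract (-q)·g_1 from -pq^2 + 2pq - 2pr + 2p + q^2r - 2qr + 2r → -pq - 2pr + 2p - q^3 + q^2r + qr - 2q + 2r
  leading term pq: subtract (-1)·g_1 from -pq - 2pr + 2p - q^3 + q^2r + qr - 2q + 2r → -2pr - p - q^3 + q^2r - q^2 + qr - 2q - 2
  leading term pr: no divisor's leading term divides it; move -2pr to the remainder.
  leading term p: no divisor's leading term divides it; move -p to the remainder.
  leading term q^3: no divisor's leading term divides it; move -q^3 to the remainder.
  leading term q^2r: no divisor's leading term divides it; move q^2r to the remainder.
  leading term q^2: no divisor's leading term divides it; move -q^2 to the remainder.
  leading term qr: no divisor's leading term divides it; move qr to the remainder.
  leading term q: no divisor's leading term divides it; move -2q to the remainder.
  leading term 1: no divisor's leading term divides it; move -2 to the remainder.
The remainder -2pr - p - q^3 + q^2r - q^2 + qr - 2q - 2 is nonzero, so it would be added as the next basis element.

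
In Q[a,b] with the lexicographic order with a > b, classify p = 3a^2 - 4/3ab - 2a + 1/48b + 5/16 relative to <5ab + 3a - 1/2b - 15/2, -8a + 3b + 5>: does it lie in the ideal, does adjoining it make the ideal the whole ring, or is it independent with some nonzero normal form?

First compute the reduced Gröbner basis of I by Buchberger's algorithm.
f_1 = 5ab + 3a - 1/2b - 15/2, LT = ab.
f_2 = -8a + 3b + 5, LT = a.

S(f_1,f_2): lcm = ab. S = 3/5a + 3/8b^2 + 21/40b - 3/2.
  leading term a: subtract (-3/40)·f_2 from 3/5a + 3/8b^2 + 21/40b - 3/2 → 3/8b^2 + 3/4b - 9/8
  leading term b^2: no divisor's leading term divides it; move 3/8b^2 to the remainder.
  leading term b: no divisor's leading term divides it; move 3/4b to the remainder.
  leading term 1: no divisor's leading term divides it; move -9/8 to the remainder.
  remainder 3/8b^2 + 3/4b - 9/8 ≠ 0; add h_3 = 3/8b^2 + 3/4b - 9/8 to the basis.

The other S-polynomials (S(f_1,h_3), S(f_2,h_3)) all reduce to 0 modulo the current basis, so we have a Gröbner basis.
Inter-reduce: drop elements whose leading term is divisible by another's, tail-reduce, and make monic.
Reduced Gröbner basis: {a - 3/8b - 5/8, b^2 + 2b - 3}.
Label its elements g_1 = a - 3/8b - 5/8, g_2 = b^2 + 2b - 3.

Reduce p = 3a^2 - 4/3ab - 2a + 1/48b + 5/16 modulo G:
  leading term a^2: subtract (3a)·g_1 from 3a^2 - 4/3ab - 2a + 1/48b + 5/16 → -5/24ab - 1/8a + 1/48b + 5/16
  leading term ab: subtract (-5/24b)·g_1 from -5/24ab - 1/8a + 1/48b + 5/16 → -1/8a - 5/64b^2 - 7/64b + 5/16
  leading term a: subtract (-1/8)·g_1 from -1/8a - 5/64b^2 - 7/64b + 5/16 → -5/64b^2 - 5/32b + 15/64
  leading term b^2: subtract (-5/64)·g_2 from -5/64b^2 - 5/32b + 15/64 → 0
  normal form = 0.
Since the normal form is 0, p ∈ I.

3a^2 - 4/3ab - 2a + 1/48b + 5/16 lies in I (it reduces to 0).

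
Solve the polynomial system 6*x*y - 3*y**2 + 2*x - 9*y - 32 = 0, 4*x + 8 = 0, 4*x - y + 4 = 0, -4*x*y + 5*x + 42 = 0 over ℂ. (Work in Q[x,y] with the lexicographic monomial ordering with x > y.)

{(-2, -4)}

Compute a lex Gröbner basis by Buchberger's algorithm.
f_1 = 6*x*y + 2*x - 3*y**2 - 9*y - 32, LT = x*y.
f_2 = 4*x + 8, LT = x.
f_3 = 4*x - y + 4, LT = x.
f_4 = -4*x*y + 5*x + 42, LT = x*y.

S(f_1,f_2): lcm = x*y. S = 1/3*x - 1/2*y**2 - 7/2*y - 16/3.
  reduce S modulo (f_1, f_2, f_3, f_4):
  remainder -1/2*y**2 - 7/2*y - 6 ≠ 0; add h_5 = -1/2*y**2 - 7/2*y - 6 to the basis.

S(f_1,f_3): lcm = x*y. S = 1/3*x - 1/4*y**2 - 5/2*y - 16/3.
  reduce S modulo (f_1, f_2, f_3, f_4, h_5):
  remainder -3/4*y - 3 ≠ 0; add h_6 = -3/4*y - 3 to the basis.

The other S-polynomials (S(f_1,f_4), S(f_2,f_3), S(f_2,f_4), S(f_3,f_4), S(f_1,h_5), S(f_2,h_5), S(f_3,h_5), S(f_4,h_5), S(f_1,h_6), S(f_2,h_6), S(f_3,h_6), S(f_4,h_6), S(h_5,h_6)) all reduce to 0 modulo the current basis, so we have a Gröbner basis.
Inter-reduce: drop elements whose leading term is divisible by another's, tail-reduce, and make monic.
Reduced Gröbner basis: {x + 2, y + 4}.

A lex Gröbner basis eliminates variables successively. Here y + 4 depends only on y, with roots {-4}; lifting each root through the earlier basis elements recovers the full solutions.
  y = -4: the earlier basis element becomes x + 2 = 0, giving x = -2 — point (-2, -4).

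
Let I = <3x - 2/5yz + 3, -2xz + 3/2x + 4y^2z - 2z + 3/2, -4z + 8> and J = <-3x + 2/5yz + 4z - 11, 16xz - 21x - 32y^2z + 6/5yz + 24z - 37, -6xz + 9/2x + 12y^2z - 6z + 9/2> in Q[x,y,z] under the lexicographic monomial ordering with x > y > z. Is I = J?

For a fixed monomial order, each ideal has a unique reduced Gröbner basis; comparing bases decides equality.
Buchberger on the first generating set:
f_1 = 3x - 2/5yz + 3, LT = x.
f_2 = -2xz + 3/2x + 4y^2z - 2z + 3/2, LT = xz.
f_3 = -4z + 8, LT = z.

S(f_1,f_2): lcm = xz. S = 3/4x + 2y^2z - 2/15yz^2 + 3/4.
  reduce S modulo (f_1, f_2, f_3):
  remainder 4y^2 - 1/3y ≠ 0; add g_4 = 4y^2 - 1/3y to the basis.

The other S-polynomials (S(f_1,f_3), S(f_2,f_3), S(f_1,g_4), S(f_2,g_4), S(f_3,g_4)) all reduce to 0 modulo the current basis, so we have a Gröbner basis.
Inter-reduce: drop elements whose leading term is divisible by another's, tail-reduce, and make monic.
Reduced Gröbner basis: {x - 4/15y + 1, y^2 - 1/12y, z - 2}.

Buchberger on the second generating set:
h_1 = -3x + 2/5yz + 4z - 11, LT = x.
h_2 = 16xz - 21x - 32y^2z + 6/5yz + 24z - 37, LT = xz.
h_3 = -6xz + 9/2x + 12y^2z - 6z + 9/2, LT = xz.

S(h_1,h_2): lcm = xz. S = 21/16x + 2y^2z - 2/15yz^2 - 3/40yz - 4/3z^2 + 13/6z + 37/16.
  reduce S modulo (h_1, h_2, h_3):
  remainder 2y^2z - 2/15yz^2 + 1/10yz - 4/3z^2 + 47/12z - 5/2 ≠ 0; add k_4 = 2y^2z - 2/15yz^2 + 1/10yz - 4/3z^2 + 47/12z - 5/2 to the basis.

S(h_1,h_3): lcm = xz. S = 3/4x + 2y^2z - 2/15yz^2 - 4/3z^2 + 8/3z + 3/4.
  reduce S modulo (h_1, h_2, h_3, k_4):
  remainder -1/4z + 1/2 ≠ 0; add k_5 = -1/4z + 1/2 to the basis.

S(h_3,k_4): lcm = xy^2z. S = -3/4xy^2 + 1/15xyz^2 - 1/20xyz + 2/3xz^2 - 47/24xz + 5/4x - 2y^4z + y^2z - 3/4y^2.
  reduce S modulo (h_1, h_2, h_3, k_4, k_5):
  remainder -1/2y^2 + 1/24y ≠ 0; add k_6 = -1/2y^2 + 1/24y to the basis.

The other S-polynomials (S(h_2,h_3), S(h_1,k_4), S(h_2,k_4), S(h_1,k_5), S(h_2,k_5), S(h_3,k_5), S(k_4,k_5), S(h_1,k_6), S(h_2,k_6), S(h_3,k_6), S(k_4,k_6), S(k_5,k_6)) all reduce to 0 modulo the current basis, so we have a Gröbner basis.
Inter-reduce: drop elements whose leading term is divisible by another's, tail-reduce, and make monic.
Reduced Gröbner basis: {x - 4/15y + 1, y^2 - 1/12y, z - 2}.

These coincide, so the ideals are equal.

Yes, the ideals are equal.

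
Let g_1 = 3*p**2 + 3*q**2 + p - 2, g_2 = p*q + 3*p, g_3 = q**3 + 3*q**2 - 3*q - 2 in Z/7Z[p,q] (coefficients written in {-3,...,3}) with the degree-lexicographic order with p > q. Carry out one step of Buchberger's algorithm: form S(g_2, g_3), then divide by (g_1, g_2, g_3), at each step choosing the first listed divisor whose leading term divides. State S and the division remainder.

lcm(LM(g_2), LM(g_3)) = p*q**3.
S = (lcm/LT(g_2))·g_2 − (lcm/LT(g_3))·g_3 = 3*p*q + 2*p.
Reduce S modulo (g_1, g_2, g_3) in that order:
  leading term p*q: subtract (3)·g_2 from 3*p*q + 2*p → 0
The remainder is 0, so this S-polynomial contributes no new basis element.

S(g_2, g_3) = 3*p*q + 2*p; remainder on division = 0.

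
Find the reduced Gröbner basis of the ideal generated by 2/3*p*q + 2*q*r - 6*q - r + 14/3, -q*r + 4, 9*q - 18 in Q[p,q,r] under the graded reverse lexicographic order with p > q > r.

G = {p - 1, q - 2, r - 2}

The reduced Gröbner basis is the canonical form of the ideal for this ordering.

f_1 = 2/3*p*q + 2*q*r - 6*q - r + 14/3, LT = p*q.
f_2 = -q*r + 4, LT = q*r.
f_3 = 9*q - 18, LT = q.

S(f_1,f_2): lcm = p*q*r. S = 3*q*r**2 - 9*q*r - 3/2*r**2 + 4*p + 7*r.
  leading term q*r**2: subtract (-3*r)·f_2 from 3*q*r**2 - 9*q*r - 3/2*r**2 + 4*p + 7*r → -9*q*r - 3/2*r**2 + 4*p + 19*r
  leading term q*r: subtract (9)·f_2 from -9*q*r - 3/2*r**2 + 4*p + 19*r → -3/2*r**2 + 4*p + 19*r - 36
  leading term r**2: no divisor's leading term divides it; move -3/2*r**2 to the remainder.
  leading term p: no divisor's leading term divides it; move 4*p to the remainder.
  leading term r: no divisor's leading term divides it; move 19*r to the remainder.
  leading term 1: no divisor's leading term divides it; move -36 to the remainder.
  remainder -3/2*r**2 + 4*p + 19*r - 36 ≠ 0; add g_4 = -3/2*r**2 + 4*p + 19*r - 36 to the basis.

S(f_1,f_3): lcm = p*q. S = 3*q*r + 2*p - 9*q - 3/2*r + 7.
  leading term q*r: subtract (-3)·f_2 from 3*q*r + 2*p - 9*q - 3/2*r + 7 → 2*p - 9*q - 3/2*r + 19
  leading term p: no divisor's leading term divides it; move 2*p to the remainder.
  leading term q: subtract (-1)·f_3 from -9*q - 3/2*r + 19 → -3/2*r + 1
  leading term r: no divisor's leading term divides it; move -3/2*r to the remainder.
  leading term 1: no divisor's leading term divides it; move 1 to the remainder.
  remainder 2*p - 3/2*r + 1 ≠ 0; add g_5 = 2*p - 3/2*r + 1 to the basis.

S(f_2,f_3): lcm = q*r. S = 2*r - 4.
  leading term r: no divisor's leading term divides it; move 2*r to the remainder.
  leading term 1: no divisor's leading term divides it; move -4 to the remainder.
  remainder 2*r - 4 ≠ 0; add g_6 = 2*r - 4 to the basis.

The other S-polynomials (S(f_1,g_4), S(f_2,g_4), S(f_3,g_4), S(f_1,g_5), S(f_2,g_5), S(f_3,g_5), S(g_4,g_5), S(f_1,g_6), S(f_2,g_6), S(f_3,g_6), S(g_4,g_6), S(g_5,g_6)) all reduce to 0 modulo the current basis, so we have a Gröbner basis.
Inter-reduce: drop elements whose leading term is divisible by another's, tail-reduce, and make monic.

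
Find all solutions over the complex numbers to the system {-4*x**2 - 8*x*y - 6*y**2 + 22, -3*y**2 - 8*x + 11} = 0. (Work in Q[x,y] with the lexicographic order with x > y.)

{(-2/3, 7/3), (-2, 3), (0, -sqrt(33)/3), (0, sqrt(33)/3)}

Compute a lex Gröbner basis by Buchberger's algorithm.
f_1 = -4*x**2 - 8*x*y - 6*y**2 + 22, LT = x**2.
f_2 = -8*x - 3*y**2 + 11, LT = x.

S(f_1,f_2): lcm = x**2. S = -3/8*x*y**2 + 2*x*y + 11/8*x + 3/2*y**2 - 11/2.
  leading term x*y**2: subtract (3/64*y**2)·f_2 from -3/8*x*y**2 + 2*x*y + 11/8*x + 3/2*y**2 - 11/2 → 2*x*y + 11/8*x + 9/64*y**4 + 63/64*y**2 - 11/2
  leading term x*y: subtract (-1/4*y)·f_2 from 2*x*y + 11/8*x + 9/64*y**4 + 63/64*y**2 - 11/2 → 11/8*x + 9/64*y**4 - 3/4*y**3 + 63/64*y**2 + 11/4*y - 11/2
  leading term x: subtract (-11/64)·f_2 from 11/8*x + 9/64*y**4 - 3/4*y**3 + 63/64*y**2 + 11/4*y - 11/2 → 9/64*y**4 - 3/4*y**3 + 15/32*y**2 + 11/4*y - 231/64
  leading term y**4: no divisor's leading term divides it; move 9/64*y**4 to the remainder.
  leading term y**3: no divisor's leading term divides it; move -3/4*y**3 to the remainder.
  leading term y**2: no divisor's leading term divides it; move 15/32*y**2 to the remainder.
  leading term y: no divisor's leading term divides it; move 11/4*y to the remainder.
  leading term 1: no divisor's leading term divides it; move -231/64 to the remainder.
  remainder 9/64*y**4 - 3/4*y**3 + 15/32*y**2 + 11/4*y - 231/64 ≠ 0; add h_3 = 9/64*y**4 - 3/4*y**3 + 15/32*y**2 + 11/4*y - 231/64 to the basis.

The other S-polynomials (S(f_1,h_3), S(f_2,h_3)) all reduce to 0 modulo the current basis, so we have a Gröbner basis.
Inter-reduce: drop elements whose leading term is divisible by another's, tail-reduce, and make monic.
Reduced Gröbner basis: {x + 3/8*y**2 - 11/8, y**4 - 16/3*y**3 + 10/3*y**2 + 176/9*y - 77/3}.

From the last basis element, y**4 - 16/3*y**3 + 10/3*y**2 + 176/9*y - 77/3 = 0, so y takes values in {7/3, 3, -sqrt(33)/3, sqrt(33)/3}. Each choice, substituted upward through the basis, yields the corresponding point(s) of the solution set.
  y = 7/3: the earlier basis element becomes x + 2/3 = 0, giving x = -2/3 — point (-2/3, 7/3).
  y = 3: the earlier basis element becomes x + 2 = 0, giving x = -2 — point (-2, 3).
  y = -sqrt(33)/3: the earlier basis element becomes x = 0, giving x = 0 — point (0, -sqrt(33)/3).
  y = sqrt(33)/3: the earlier basis element becomes x = 0, giving x = 0 — point (0, sqrt(33)/3).
Substituting each solution back into the original system confirms all equations vanish.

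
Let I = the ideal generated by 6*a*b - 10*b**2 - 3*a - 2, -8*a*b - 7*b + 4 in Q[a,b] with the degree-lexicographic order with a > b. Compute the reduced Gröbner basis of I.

G = {a**2 + 13/24*a + 5/3*b + 7/12, a*b + 7/8*b - 1/2, b**2 + 3/10*a + 21/40*b - 1/10}

f_1 = 6*a*b - 10*b**2 - 3*a - 2, LT = a*b.
f_2 = -8*a*b - 7*b + 4, LT = a*b.

S(f_1,f_2): lcm = a*b. S = -5/3*b**2 - 1/2*a - 7/8*b + 1/6.
  leading term b**2: no divisor's leading term divides it; move -5/3*b**2 to the remainder.
  leading term a: no divisor's leading term divides it; move -1/2*a to the remainder.
  leading term b: no divisor's leading term divides it; move -7/8*b to the remainder.
  leading term 1: no divisor's leading term divides it; move 1/6 to the remainder.
  remainder -5/3*b**2 - 1/2*a - 7/8*b + 1/6 ≠ 0; add g_3 = -5/3*b**2 - 1/2*a - 7/8*b + 1/6 to the basis.

S(f_1,g_3): lcm = a*b**2. S = -5/3*b**3 - 3/10*a**2 - 41/40*a*b + 1/10*a - 1/3*b.
  leading term b**3: subtract (b)·g_3 from -5/3*b**3 - 3/10*a**2 - 41/40*a*b + 1/10*a - 1/3*b → -3/10*a**2 - 21/40*a*b + 7/8*b**2 + 1/10*a - 1/2*b
  leading term a**2: no divisor's leading term divides it; move -3/10*a**2 to the remainder.
  leading term a*b: subtract (-7/80)·f_1 from -21/40*a*b + 7/8*b**2 + 1/10*a - 1/2*b → -13/80*a - 1/2*b - 7/40
  leading term a: no divisor's leading term divides it; move -13/80*a to the remainder.
  leading term b: no divisor's leading term divides it; move -1/2*b to the remainder.
  leading term 1: no divisor's leading term divides it; move -7/40 to the remainder.
  remainder -3/10*a**2 - 13/80*a - 1/2*b - 7/40 ≠ 0; add g_4 = -3/10*a**2 - 13/80*a - 1/2*b - 7/40 to the basis.

S(f_2,g_3): lcm = a*b**2. S = -3/10*a**2 - 21/40*a*b + 7/8*b**2 + 1/10*a - 1/2*b.
  leading term a**2: subtract (1)·g_4 from -3/10*a**2 - 21/40*a*b + 7/8*b**2 + 1/10*a - 1/2*b → -21/40*a*b + 7/8*b**2 + 21/80*a + 7/40
  leading term a*b: subtract (-7/80)·f_1 from -21/40*a*b + 7/8*b**2 + 21/80*a + 7/40 → 0
  remainder 0.

S(f_1,g_4): lcm = a**2*b. S = -5/3*a*b**2 - 1/2*a**2 - 13/24*a*b - 5/3*b**2 - 1/3*a - 7/12*b.
  leading term a*b**2: subtract (-5/18*b)·f_1 from -5/3*a*b**2 - 1/2*a**2 - 13/24*a*b - 5/3*b**2 - 1/3*a - 7/12*b → -25/9*b**3 - 1/2*a**2 - 11/8*a*b - 5/3*b**2 - 1/3*a - 41/36*b
  leading term b**3: subtract (5/3*b)·g_3 from -25/9*b**3 - 1/2*a**2 - 11/8*a*b - 5/3*b**2 - 1/3*a - 41/36*b → -1/2*a**2 - 13/24*a*b - 5/24*b**2 - 1/3*a - 17/12*b
  leading term a**2: subtract (5/3)·g_4 from -1/2*a**2 - 13/24*a*b - 5/24*b**2 - 1/3*a - 17/12*b → -13/24*a*b - 5/24*b**2 - 1/16*a - 7/12*b + 7/24
  leading term a*b: subtract (-13/144)·f_1 from -13/24*a*b - 5/24*b**2 - 1/16*a - 7/12*b + 7/24 → -10/9*b**2 - 1/3*a - 7/12*b + 1/9
  leading term b**2: subtract (2/3)·g_3 from -10/9*b**2 - 1/3*a - 7/12*b + 1/9 → 0
  remainder 0.

S(f_2,g_4): lcm = a**2*b. S = 1/3*a*b - 5/3*b**2 - 1/2*a - 7/12*b.
  leading term a*b: subtract (1/18)·f_1 from 1/3*a*b - 5/3*b**2 - 1/2*a - 7/12*b → -10/9*b**2 - 1/3*a - 7/12*b + 1/9
  leading term b**2: subtract (2/3)·g_3 from -10/9*b**2 - 1/3*a - 7/12*b + 1/9 → 0
  remainder 0.

S(g_3,g_4): leading monomials are coprime, so the S-polynomial reduces to 0 (Buchberger's first criterion).
Every S-polynomial of the final basis reduces to 0, so we have a Gröbner basis.
Inter-reduce: drop elements whose leading term is divisible by another's, tail-reduce, and make monic.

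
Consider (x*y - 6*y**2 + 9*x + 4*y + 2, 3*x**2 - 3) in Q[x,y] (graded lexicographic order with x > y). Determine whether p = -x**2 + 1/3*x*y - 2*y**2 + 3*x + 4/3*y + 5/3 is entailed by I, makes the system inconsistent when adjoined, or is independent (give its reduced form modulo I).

-x**2 + 1/3*x*y - 2*y**2 + 3*x + 4/3*y + 5/3 lies in I (it reduces to 0).

First compute the reduced Gröbner basis of I by Buchberger's algorithm.
f_1 = x*y - 6*y**2 + 9*x + 4*y + 2, LT = x*y.
f_2 = 3*x**2 - 3, LT = x**2.

S(f_1,f_2): lcm = x**2*y. S = -6*x*y**2 + 9*x**2 + 4*x*y + 2*x + y.
  leading term x*y**2: subtract (-6*y)·f_1 from -6*x*y**2 + 9*x**2 + 4*x*y + 2*x + y → -36*y**3 + 9*x**2 + 58*x*y + 24*y**2 + 2*x + 13*y
  leading term y**3: no divisor's leading term divides it; move -36*y**3 to the remainder.
  leading term x**2: subtract (3)·f_2 from 9*x**2 + 58*x*y + 24*y**2 + 2*x + 13*y → 58*x*y + 24*y**2 + 2*x + 13*y + 9
  leading term x*y: subtract (58)·f_1 from 58*x*y + 24*y**2 + 2*x + 13*y + 9 → 372*y**2 - 520*x - 219*y - 107
  leading term y**2: no divisor's leading term divides it; move 372*y**2 to the remainder.
  leading term x: no divisor's leading term divides it; move -520*x to the remainder.
  leading term y: no divisor's leading term divides it; move -219*y to the remainder.
  leading term 1: no divisor's leading term divides it; move -107 to the remainder.
  remainder -36*y**3 + 372*y**2 - 520*x - 219*y - 107 ≠ 0; add h_3 = -36*y**3 + 372*y**2 - 520*x - 219*y - 107 to the basis.

The other S-polynomials (S(f_1,h_3), S(f_2,h_3)) all reduce to 0 modulo the current basis, so we have a Gröbner basis.
Inter-reduce: drop elements whose leading term is divisible by another's, tail-reduce, and make monic.
Reduced Gröbner basis: {y**3 - 31/3*y**2 + 130/9*x + 73/12*y + 107/36, x**2 - 1, x*y - 6*y**2 + 9*x + 4*y + 2}.
Label its elements g_1 = y**3 - 31/3*y**2 + 130/9*x + 73/12*y + 107/36, g_2 = x**2 - 1, g_3 = x*y - 6*y**2 + 9*x + 4*y + 2.

Reduce p = -x**2 + 1/3*x*y - 2*y**2 + 3*x + 4/3*y + 5/3 modulo G:
  leading term x**2: subtract (-1)·g_2 from -x**2 + 1/3*x*y - 2*y**2 + 3*x + 4/3*y + 5/3 → 1/3*x*y - 2*y**2 + 3*x + 4/3*y + 2/3
  leading term x*y: subtract (1/3)·g_3 from 1/3*x*y - 2*y**2 + 3*x + 4/3*y + 2/3 → 0
  normal form = 0.
Since the normal form is 0, p ∈ I.

Ideal membership is decidable via reduction modulo a Gröbner basis.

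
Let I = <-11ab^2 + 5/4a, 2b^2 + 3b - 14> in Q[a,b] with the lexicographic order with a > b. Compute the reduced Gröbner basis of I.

G = {a, b^2 + 3/2b - 7}

f_1 = -11ab^2 + 5/4a, LT = ab^2.
f_2 = 2b^2 + 3b - 14, LT = b^2.

S(f_1,f_2): lcm = ab^2. S = -3/2ab + 303/44a.
  reduce S modulo (f_1, f_2):
  remainder -3/2ab + 303/44a ≠ 0; add g_3 = -3/2ab + 303/44a to the basis.

S(f_1,g_3): lcm = ab^2. S = 101/22ab - 5/44a.
  reduce S modulo (f_1, f_2, g_3):
  remainder 5073/242a ≠ 0; add g_4 = 5073/242a to the basis.

The other S-polynomials (S(f_2,g_3), S(f_1,g_4), S(f_2,g_4), S(g_3,g_4)) all reduce to 0 modulo the current basis, so we have a Gröbner basis.
Inter-reduce: drop elements whose leading term is divisible by another's, tail-reduce, and make monic.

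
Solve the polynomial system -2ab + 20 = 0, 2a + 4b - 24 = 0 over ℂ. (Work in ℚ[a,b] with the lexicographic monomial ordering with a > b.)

Compute a lex Gröbner basis by Buchberger's algorithm.
f_1 = -2ab + 20, LT = ab.
f_2 = 2a + 4b - 24, LT = a.

S(f_1,f_2): lcm = ab. S = -2b² + 12b - 10.
  leading term b²: no divisor's leading term divides it; move -2b² to the remainder.
  leading term b: no divisor's leading term divides it; move 12b to the remainder.
  leading term 1: no divisor's leading term divides it; move -10 to the remainder.
  remainder -2b² + 12b - 10 ≠ 0; add h_3 = -2b² + 12b - 10 to the basis.

The other S-polynomials (S(f_1,h_3), S(f_2,h_3)) all reduce to 0 modulo the current basis, so we have a Gröbner basis.
Inter-reduce: drop elements whose leading term is divisible by another's, tail-reduce, and make monic.
Reduced Gröbner basis: {a + 2b - 12, b² - 6b + 5}.

From the last basis element, b² - 6b + 5 = 0, so b takes values in {1, 5}. Each choice, substituted upward through the basis, yields the corresponding point(s) of the solution set.
  b = 1: the earlier basis element becomes a - 10 = 0, giving a = 10 — point (10, 1).
  b = 5: the earlier basis element becomes a - 2 = 0, giving a = 2 — point (2, 5).
Substituting each solution back into the original system confirms all equations vanish.

{(10, 1), (2, 5)}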